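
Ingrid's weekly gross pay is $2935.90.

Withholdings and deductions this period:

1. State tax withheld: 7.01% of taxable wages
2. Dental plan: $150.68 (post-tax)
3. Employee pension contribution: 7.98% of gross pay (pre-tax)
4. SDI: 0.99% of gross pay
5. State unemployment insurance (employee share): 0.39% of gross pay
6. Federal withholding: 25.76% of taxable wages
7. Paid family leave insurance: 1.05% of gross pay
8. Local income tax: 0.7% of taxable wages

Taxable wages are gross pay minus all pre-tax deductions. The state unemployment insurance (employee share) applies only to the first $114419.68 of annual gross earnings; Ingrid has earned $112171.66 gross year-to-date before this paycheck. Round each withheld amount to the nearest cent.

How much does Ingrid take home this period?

Employee pension contribution: $2935.90 × 0.0798 = $234.28
Taxable wages = $2935.90 − $234.28 = $2701.62
State tax withheld: $2701.62 × 0.0701 = $189.38
Local income tax: $2701.62 × 0.007 = $18.91
Federal withholding: $2701.62 × 0.2576 = $695.94
Paid family leave insurance: $2935.90 × 0.0105 = $30.83
SDI: $2935.90 × 0.0099 = $29.07
State unemployment insurance (employee share): only $114419.68 − $112171.66 = $2248.02 of this check is subject → $2248.02 × 0.0039 = $8.77
Dental plan: $150.68
Total deductions = $234.28 + $189.38 + $18.91 + $695.94 + $30.83 + $29.07 + $8.77 + $150.68 = $1357.86
Net pay = $2935.90 − $1357.86 = $1578.04

$1578.04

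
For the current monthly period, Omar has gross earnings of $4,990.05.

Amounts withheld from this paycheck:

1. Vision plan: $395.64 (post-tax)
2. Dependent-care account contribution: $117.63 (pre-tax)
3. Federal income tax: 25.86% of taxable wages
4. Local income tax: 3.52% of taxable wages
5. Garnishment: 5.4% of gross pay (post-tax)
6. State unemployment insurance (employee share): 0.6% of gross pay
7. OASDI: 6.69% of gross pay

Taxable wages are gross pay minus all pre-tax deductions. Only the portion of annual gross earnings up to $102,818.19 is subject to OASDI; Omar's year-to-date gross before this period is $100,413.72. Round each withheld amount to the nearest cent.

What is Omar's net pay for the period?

Dependent-care account contribution: $117.63
Taxable wages = $4,990.05 − $117.63 = $4,872.42
Federal income tax: $4,872.42 × 0.2586 = $1,260.01
Local income tax: $4,872.42 × 0.0352 = $171.51
State unemployment insurance (employee share): $4,990.05 × 0.006 = $29.94
OASDI: only $102,818.19 − $100,413.72 = $2,404.47 of this check is subject → $2,404.47 × 0.0669 = $160.86
Garnishment: $4,990.05 × 0.054 = $269.46
Vision plan: $395.64
Total deductions = $117.63 + $1,260.01 + $171.51 + $29.94 + $160.86 + $269.46 + $395.64 = $2,405.05
Net pay = $4,990.05 − $2,405.05 = $2,585.00

$2,585.00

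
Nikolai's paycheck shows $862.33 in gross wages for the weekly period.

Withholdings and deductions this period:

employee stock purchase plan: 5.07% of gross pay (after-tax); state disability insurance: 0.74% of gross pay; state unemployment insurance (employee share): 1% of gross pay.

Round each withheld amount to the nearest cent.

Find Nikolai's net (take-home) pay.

$803.61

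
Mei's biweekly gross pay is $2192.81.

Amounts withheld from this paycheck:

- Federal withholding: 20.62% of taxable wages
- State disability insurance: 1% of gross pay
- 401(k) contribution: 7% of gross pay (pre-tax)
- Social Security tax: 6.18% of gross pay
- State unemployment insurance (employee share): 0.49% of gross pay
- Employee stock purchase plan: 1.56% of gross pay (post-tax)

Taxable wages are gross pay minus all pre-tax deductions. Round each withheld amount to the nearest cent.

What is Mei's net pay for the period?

$1416.40

401(k) contribution: $2192.81 × 0.07 = $153.50
Taxable wages = $2192.81 − $153.50 = $2039.31
Federal withholding: $2039.31 × 0.2062 = $420.51
Social Security tax: $2192.81 × 0.0618 = $135.52
State unemployment insurance (employee share): $2192.81 × 0.0049 = $10.74
State disability insurance: $2192.81 × 0.01 = $21.93
Employee stock purchase plan: $2192.81 × 0.0156 = $34.21
Total deductions = $153.50 + $420.51 + $135.52 + $10.74 + $21.93 + $34.21 = $776.41
Net pay = $2192.81 − $776.41 = $1416.40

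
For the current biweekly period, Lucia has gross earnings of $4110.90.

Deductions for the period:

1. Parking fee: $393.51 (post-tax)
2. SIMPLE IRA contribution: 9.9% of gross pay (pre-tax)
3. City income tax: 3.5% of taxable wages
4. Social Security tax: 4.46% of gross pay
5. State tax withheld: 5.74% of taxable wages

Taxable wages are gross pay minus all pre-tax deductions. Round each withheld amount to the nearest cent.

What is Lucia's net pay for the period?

$2784.81

SIMPLE IRA contribution: $4110.90 × 0.099 = $406.98
Taxable wages = $4110.90 − $406.98 = $3703.92
City income tax: $3703.92 × 0.035 = $129.64
State tax withheld: $3703.92 × 0.0574 = $212.61
Social Security tax: $4110.90 × 0.0446 = $183.35
Parking fee: $393.51
Total deductions = $406.98 + $129.64 + $212.61 + $183.35 + $393.51 = $1326.09
Net pay = $4110.90 − $1326.09 = $2784.81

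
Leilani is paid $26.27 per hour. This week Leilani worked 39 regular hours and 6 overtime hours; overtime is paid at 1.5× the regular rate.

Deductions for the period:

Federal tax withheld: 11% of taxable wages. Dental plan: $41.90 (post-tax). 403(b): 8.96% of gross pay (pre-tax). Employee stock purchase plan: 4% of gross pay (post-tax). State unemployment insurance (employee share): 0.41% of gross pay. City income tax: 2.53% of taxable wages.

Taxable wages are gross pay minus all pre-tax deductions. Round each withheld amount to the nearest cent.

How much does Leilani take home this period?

Regular pay: 39 × $26.27 = $1,024.53
Overtime pay: 6 × $26.27 × 1.5 = $236.43
Gross pay = $1,024.53 + $236.43 = $1,260.96
403(b): $1,260.96 × 0.0896 = $112.98
Taxable wages = $1,260.96 − $112.98 = $1,147.98
Federal tax withheld: $1,147.98 × 0.11 = $126.28
City income tax: $1,147.98 × 0.0253 = $29.04
State unemployment insurance (employee share): $1,260.96 × 0.0041 = $5.17
Employee stock purchase plan: $1,260.96 × 0.04 = $50.44
Dental plan: $41.90
Total deductions = $112.98 + $126.28 + $29.04 + $5.17 + $50.44 + $41.90 = $365.81
Net pay = $1,260.96 − $365.81 = $895.15

$895.15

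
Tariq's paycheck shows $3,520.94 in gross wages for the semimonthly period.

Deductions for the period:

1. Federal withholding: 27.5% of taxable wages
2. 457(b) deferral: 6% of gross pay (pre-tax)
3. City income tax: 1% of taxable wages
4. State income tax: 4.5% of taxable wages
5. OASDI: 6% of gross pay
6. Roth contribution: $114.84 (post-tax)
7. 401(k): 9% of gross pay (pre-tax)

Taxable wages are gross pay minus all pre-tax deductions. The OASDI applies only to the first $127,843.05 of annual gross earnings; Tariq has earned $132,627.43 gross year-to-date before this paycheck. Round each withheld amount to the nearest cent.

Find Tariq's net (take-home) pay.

457(b) deferral: $3,520.94 × 0.06 = $211.26
401(k): $3,520.94 × 0.09 = $316.88
Pre-tax total = $211.26 + $316.88 = $528.14
Taxable wages = $3,520.94 − $528.14 = $2,992.80
City income tax: $2,992.80 × 0.01 = $29.93
Federal withholding: $2,992.80 × 0.275 = $823.02
State income tax: $2,992.80 × 0.045 = $134.68
OASDI: annual cap $127,843.05 already reached (YTD $132,627.43), so $0.00
Roth contribution: $114.84
Total deductions = $211.26 + $316.88 + $29.93 + $823.02 + $134.68 + $0.00 + $114.84 = $1,630.61
Net pay = $3,520.94 − $1,630.61 = $1,890.33

$1,890.33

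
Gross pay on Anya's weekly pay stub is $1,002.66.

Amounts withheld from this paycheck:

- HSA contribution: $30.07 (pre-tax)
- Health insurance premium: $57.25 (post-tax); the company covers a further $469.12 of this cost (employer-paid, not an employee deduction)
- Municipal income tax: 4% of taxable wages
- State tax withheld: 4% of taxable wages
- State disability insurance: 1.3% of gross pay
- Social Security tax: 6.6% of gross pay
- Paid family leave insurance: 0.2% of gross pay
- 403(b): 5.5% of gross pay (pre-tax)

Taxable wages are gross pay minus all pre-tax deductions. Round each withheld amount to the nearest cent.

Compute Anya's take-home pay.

HSA contribution: $30.07
403(b): $1,002.66 × 0.055 = $55.15
Pre-tax total = $30.07 + $55.15 = $85.22
Taxable wages = $1,002.66 − $85.22 = $917.44
Municipal income tax: $917.44 × 0.04 = $36.70
State tax withheld: $917.44 × 0.04 = $36.70
Paid family leave insurance: $1,002.66 × 0.002 = $2.01
Social Security tax: $1,002.66 × 0.066 = $66.18
State disability insurance: $1,002.66 × 0.013 = $13.03
Health insurance premium: $57.25
(Employer's $469.12 toward health insurance premium is not withheld from the employee.)
Total deductions = $30.07 + $55.15 + $36.70 + $36.70 + $2.01 + $66.18 + $13.03 + $57.25 = $297.09
Net pay = $1,002.66 − $297.09 = $705.57

$705.57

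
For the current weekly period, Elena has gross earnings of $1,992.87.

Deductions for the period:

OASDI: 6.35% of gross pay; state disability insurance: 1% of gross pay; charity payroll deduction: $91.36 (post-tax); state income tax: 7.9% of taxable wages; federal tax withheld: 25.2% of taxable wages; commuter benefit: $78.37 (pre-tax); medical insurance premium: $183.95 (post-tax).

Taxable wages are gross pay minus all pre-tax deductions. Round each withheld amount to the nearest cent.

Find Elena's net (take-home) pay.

Commuter benefit: $78.37
Taxable wages = $1,992.87 − $78.37 = $1,914.50
Federal tax withheld: $1,914.50 × 0.252 = $482.45
State income tax: $1,914.50 × 0.079 = $151.25
State disability insurance: $1,992.87 × 0.01 = $19.93
OASDI: $1,992.87 × 0.0635 = $126.55
Charity payroll deduction: $91.36
Medical insurance premium: $183.95
Total deductions = $78.37 + $482.45 + $151.25 + $19.93 + $126.55 + $91.36 + $183.95 = $1,133.86
Net pay = $1,992.87 − $1,133.86 = $859.01

$859.01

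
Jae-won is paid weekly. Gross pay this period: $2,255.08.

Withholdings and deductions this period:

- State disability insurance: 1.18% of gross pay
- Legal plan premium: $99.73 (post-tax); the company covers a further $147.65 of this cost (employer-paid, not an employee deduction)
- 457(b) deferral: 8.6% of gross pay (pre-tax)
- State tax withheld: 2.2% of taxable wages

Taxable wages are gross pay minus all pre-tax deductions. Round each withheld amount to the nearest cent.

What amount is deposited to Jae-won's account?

$1,889.45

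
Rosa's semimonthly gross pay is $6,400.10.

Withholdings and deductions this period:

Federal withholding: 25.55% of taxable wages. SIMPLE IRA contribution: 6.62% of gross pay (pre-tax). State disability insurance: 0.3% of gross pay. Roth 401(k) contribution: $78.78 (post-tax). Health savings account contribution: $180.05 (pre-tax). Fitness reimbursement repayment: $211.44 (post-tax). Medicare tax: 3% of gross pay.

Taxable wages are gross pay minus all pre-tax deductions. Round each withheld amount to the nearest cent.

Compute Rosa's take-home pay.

SIMPLE IRA contribution: $6,400.10 × 0.0662 = $423.69
Health savings account contribution: $180.05
Pre-tax total = $423.69 + $180.05 = $603.74
Taxable wages = $6,400.10 − $603.74 = $5,796.36
Federal withholding: $5,796.36 × 0.2555 = $1,480.97
State disability insurance: $6,400.10 × 0.003 = $19.20
Medicare tax: $6,400.10 × 0.03 = $192.00
Roth 401(k) contribution: $78.78
Fitness reimbursement repayment: $211.44
Total deductions = $423.69 + $180.05 + $1,480.97 + $19.20 + $192.00 + $78.78 + $211.44 = $2,586.13
Net pay = $6,400.10 − $2,586.13 = $3,813.97

$3,813.97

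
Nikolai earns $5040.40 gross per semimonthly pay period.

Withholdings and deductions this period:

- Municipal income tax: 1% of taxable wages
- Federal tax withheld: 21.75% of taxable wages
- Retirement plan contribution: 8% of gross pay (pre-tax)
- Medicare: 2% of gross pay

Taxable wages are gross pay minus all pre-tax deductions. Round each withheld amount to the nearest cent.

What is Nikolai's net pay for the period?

$3481.41

Retirement plan contribution: $5040.40 × 0.08 = $403.23
Taxable wages = $5040.40 − $403.23 = $4637.17
Federal tax withheld: $4637.17 × 0.2175 = $1008.58
Municipal income tax: $4637.17 × 0.01 = $46.37
Medicare: $5040.40 × 0.02 = $100.81
Total deductions = $403.23 + $1008.58 + $46.37 + $100.81 = $1558.99
Net pay = $5040.40 − $1558.99 = $3481.41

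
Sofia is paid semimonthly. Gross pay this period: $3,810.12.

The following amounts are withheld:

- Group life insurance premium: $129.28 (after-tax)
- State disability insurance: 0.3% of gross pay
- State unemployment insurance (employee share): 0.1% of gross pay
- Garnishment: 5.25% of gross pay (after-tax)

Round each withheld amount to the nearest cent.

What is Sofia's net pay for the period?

State disability insurance: $3,810.12 × 0.003 = $11.43
State unemployment insurance (employee share): $3,810.12 × 0.001 = $3.81
Group life insurance premium: $129.28
Garnishment: $3,810.12 × 0.0525 = $200.03
Total deductions = $11.43 + $3.81 + $129.28 + $200.03 = $344.55
Net pay = $3,810.12 − $344.55 = $3,465.57

$3,465.57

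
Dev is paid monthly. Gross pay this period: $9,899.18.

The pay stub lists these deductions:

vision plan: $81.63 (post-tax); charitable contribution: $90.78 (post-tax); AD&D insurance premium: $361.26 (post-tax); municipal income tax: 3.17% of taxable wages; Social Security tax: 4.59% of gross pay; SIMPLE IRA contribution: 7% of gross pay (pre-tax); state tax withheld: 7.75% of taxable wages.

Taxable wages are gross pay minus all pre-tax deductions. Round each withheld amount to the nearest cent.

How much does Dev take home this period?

$7,212.88

SIMPLE IRA contribution: $9,899.18 × 0.07 = $692.94
Taxable wages = $9,899.18 − $692.94 = $9,206.24
Municipal income tax: $9,206.24 × 0.0317 = $291.84
State tax withheld: $9,206.24 × 0.0775 = $713.48
Social Security tax: $9,899.18 × 0.0459 = $454.37
AD&D insurance premium: $361.26
Charitable contribution: $90.78
Vision plan: $81.63
Total deductions = $692.94 + $291.84 + $713.48 + $454.37 + $361.26 + $90.78 + $81.63 = $2,686.30
Net pay = $9,899.18 − $2,686.30 = $7,212.88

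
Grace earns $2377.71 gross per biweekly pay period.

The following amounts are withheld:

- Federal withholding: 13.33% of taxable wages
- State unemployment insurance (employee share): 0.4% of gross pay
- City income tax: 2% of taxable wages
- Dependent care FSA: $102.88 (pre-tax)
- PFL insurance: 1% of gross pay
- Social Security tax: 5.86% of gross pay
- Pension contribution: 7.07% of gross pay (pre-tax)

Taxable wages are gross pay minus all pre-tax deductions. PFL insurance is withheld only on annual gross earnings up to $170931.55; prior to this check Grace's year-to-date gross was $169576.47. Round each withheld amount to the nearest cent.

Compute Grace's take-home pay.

$1621.38

Dependent care FSA: $102.88
Pension contribution: $2377.71 × 0.0707 = $168.10
Pre-tax total = $102.88 + $168.10 = $270.98
Taxable wages = $2377.71 − $270.98 = $2106.73
Federal withholding: $2106.73 × 0.1333 = $280.83
City income tax: $2106.73 × 0.02 = $42.13
Social Security tax: $2377.71 × 0.0586 = $139.33
PFL insurance: only $170931.55 − $169576.47 = $1355.08 of this check is subject → $1355.08 × 0.01 = $13.55
State unemployment insurance (employee share): $2377.71 × 0.004 = $9.51
Total deductions = $102.88 + $168.10 + $280.83 + $42.13 + $139.33 + $13.55 + $9.51 = $756.33
Net pay = $2377.71 − $756.33 = $1621.38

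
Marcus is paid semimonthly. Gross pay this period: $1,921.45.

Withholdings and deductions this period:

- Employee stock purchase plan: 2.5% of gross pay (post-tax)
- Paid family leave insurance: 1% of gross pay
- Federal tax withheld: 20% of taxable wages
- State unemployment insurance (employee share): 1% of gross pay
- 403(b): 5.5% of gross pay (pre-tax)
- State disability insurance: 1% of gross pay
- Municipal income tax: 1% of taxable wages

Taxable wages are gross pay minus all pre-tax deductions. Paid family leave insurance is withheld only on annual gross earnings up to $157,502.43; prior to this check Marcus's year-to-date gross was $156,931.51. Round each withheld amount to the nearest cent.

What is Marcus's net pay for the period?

$1,342.29

403(b): $1,921.45 × 0.055 = $105.68
Taxable wages = $1,921.45 − $105.68 = $1,815.77
Municipal income tax: $1,815.77 × 0.01 = $18.16
Federal tax withheld: $1,815.77 × 0.2 = $363.15
State disability insurance: $1,921.45 × 0.01 = $19.21
State unemployment insurance (employee share): $1,921.45 × 0.01 = $19.21
Paid family leave insurance: only $157,502.43 − $156,931.51 = $570.92 of this check is subject → $570.92 × 0.01 = $5.71
Employee stock purchase plan: $1,921.45 × 0.025 = $48.04
Total deductions = $105.68 + $18.16 + $363.15 + $19.21 + $19.21 + $5.71 + $48.04 = $579.16
Net pay = $1,921.45 − $579.16 = $1,342.29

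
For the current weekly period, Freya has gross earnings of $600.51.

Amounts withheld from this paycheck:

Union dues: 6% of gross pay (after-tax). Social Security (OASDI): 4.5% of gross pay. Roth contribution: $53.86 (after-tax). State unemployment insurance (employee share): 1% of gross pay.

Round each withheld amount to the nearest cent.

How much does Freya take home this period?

State unemployment insurance (employee share): $600.51 × 0.01 = $6.01
Social Security (OASDI): $600.51 × 0.045 = $27.02
Union dues: $600.51 × 0.06 = $36.03
Roth contribution: $53.86
Total deductions = $6.01 + $27.02 + $36.03 + $53.86 = $122.92
Net pay = $600.51 − $122.92 = $477.59

$477.59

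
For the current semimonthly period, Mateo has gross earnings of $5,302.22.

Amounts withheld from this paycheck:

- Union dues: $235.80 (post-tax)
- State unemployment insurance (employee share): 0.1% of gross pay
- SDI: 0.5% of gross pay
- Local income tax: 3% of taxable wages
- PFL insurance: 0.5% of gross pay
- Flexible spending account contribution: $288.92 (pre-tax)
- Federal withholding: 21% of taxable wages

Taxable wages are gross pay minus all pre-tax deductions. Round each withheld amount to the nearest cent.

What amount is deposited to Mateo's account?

$3,515.99

Flexible spending account contribution: $288.92
Taxable wages = $5,302.22 − $288.92 = $5,013.30
Federal withholding: $5,013.30 × 0.21 = $1,052.79
Local income tax: $5,013.30 × 0.03 = $150.40
PFL insurance: $5,302.22 × 0.005 = $26.51
State unemployment insurance (employee share): $5,302.22 × 0.001 = $5.30
SDI: $5,302.22 × 0.005 = $26.51
Union dues: $235.80
Total deductions = $288.92 + $1,052.79 + $150.40 + $26.51 + $5.30 + $26.51 + $235.80 = $1,786.23
Net pay = $5,302.22 − $1,786.23 = $3,515.99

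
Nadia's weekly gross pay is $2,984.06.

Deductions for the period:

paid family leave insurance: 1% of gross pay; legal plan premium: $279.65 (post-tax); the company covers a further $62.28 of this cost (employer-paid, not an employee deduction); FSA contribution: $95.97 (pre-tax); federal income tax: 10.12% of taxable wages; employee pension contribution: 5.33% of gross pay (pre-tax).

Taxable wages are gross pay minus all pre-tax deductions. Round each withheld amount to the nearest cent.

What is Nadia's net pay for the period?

$2,143.37

Employee pension contribution: $2,984.06 × 0.0533 = $159.05
FSA contribution: $95.97
Pre-tax total = $159.05 + $95.97 = $255.02
Taxable wages = $2,984.06 − $255.02 = $2,729.04
Federal income tax: $2,729.04 × 0.1012 = $276.18
Paid family leave insurance: $2,984.06 × 0.01 = $29.84
Legal plan premium: $279.65
(Employer's $62.28 toward legal plan premium is not withheld from the employee.)
Total deductions = $159.05 + $95.97 + $276.18 + $29.84 + $279.65 = $840.69
Net pay = $2,984.06 − $840.69 = $2,143.37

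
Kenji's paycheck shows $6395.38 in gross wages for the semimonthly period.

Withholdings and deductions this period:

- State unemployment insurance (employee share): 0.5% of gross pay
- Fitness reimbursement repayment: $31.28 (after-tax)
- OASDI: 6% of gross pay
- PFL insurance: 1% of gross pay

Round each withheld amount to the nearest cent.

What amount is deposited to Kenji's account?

State unemployment insurance (employee share): $6395.38 × 0.005 = $31.98
PFL insurance: $6395.38 × 0.01 = $63.95
OASDI: $6395.38 × 0.06 = $383.72
Fitness reimbursement repayment: $31.28
Total deductions = $31.98 + $63.95 + $383.72 + $31.28 = $510.93
Net pay = $6395.38 − $510.93 = $5884.45

$5884.45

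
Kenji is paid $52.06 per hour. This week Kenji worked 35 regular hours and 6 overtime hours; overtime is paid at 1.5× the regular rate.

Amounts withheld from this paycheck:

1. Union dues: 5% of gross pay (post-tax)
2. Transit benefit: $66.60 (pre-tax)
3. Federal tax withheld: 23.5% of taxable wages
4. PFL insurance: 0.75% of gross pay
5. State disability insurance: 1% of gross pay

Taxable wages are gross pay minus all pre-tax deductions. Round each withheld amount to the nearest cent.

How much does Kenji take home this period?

$1546.77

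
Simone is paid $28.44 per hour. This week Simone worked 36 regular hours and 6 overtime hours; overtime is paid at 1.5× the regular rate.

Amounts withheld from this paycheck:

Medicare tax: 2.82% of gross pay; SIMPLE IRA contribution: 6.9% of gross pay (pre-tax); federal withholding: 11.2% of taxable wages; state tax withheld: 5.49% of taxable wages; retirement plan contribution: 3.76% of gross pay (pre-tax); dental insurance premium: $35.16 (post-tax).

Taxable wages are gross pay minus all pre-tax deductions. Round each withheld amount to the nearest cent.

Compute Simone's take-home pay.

Regular pay: 36 × $28.44 = $1023.84
Overtime pay: 6 × $28.44 × 1.5 = $255.96
Gross pay = $1023.84 + $255.96 = $1279.80
SIMPLE IRA contribution: $1279.80 × 0.069 = $88.31
Retirement plan contribution: $1279.80 × 0.0376 = $48.12
Pre-tax total = $88.31 + $48.12 = $136.43
Taxable wages = $1279.80 − $136.43 = $1143.37
Federal withholding: $1143.37 × 0.112 = $128.06
State tax withheld: $1143.37 × 0.0549 = $62.77
Medicare tax: $1279.80 × 0.0282 = $36.09
Dental insurance premium: $35.16
Total deductions = $88.31 + $48.12 + $128.06 + $62.77 + $36.09 + $35.16 = $398.51
Net pay = $1279.80 − $398.51 = $881.29

$881.29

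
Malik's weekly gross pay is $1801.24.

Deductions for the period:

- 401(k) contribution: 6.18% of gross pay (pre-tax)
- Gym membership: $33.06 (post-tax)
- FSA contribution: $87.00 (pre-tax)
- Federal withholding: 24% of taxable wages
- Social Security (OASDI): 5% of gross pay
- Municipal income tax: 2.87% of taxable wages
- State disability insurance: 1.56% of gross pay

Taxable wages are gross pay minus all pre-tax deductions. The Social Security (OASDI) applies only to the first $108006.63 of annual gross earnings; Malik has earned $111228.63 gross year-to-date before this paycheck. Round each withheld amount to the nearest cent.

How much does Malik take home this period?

$1111.06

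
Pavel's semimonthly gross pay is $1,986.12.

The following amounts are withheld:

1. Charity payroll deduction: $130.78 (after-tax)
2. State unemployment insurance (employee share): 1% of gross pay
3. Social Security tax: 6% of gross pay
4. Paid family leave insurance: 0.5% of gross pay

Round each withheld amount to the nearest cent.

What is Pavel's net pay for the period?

$1,706.38

Paid family leave insurance: $1,986.12 × 0.005 = $9.93
Social Security tax: $1,986.12 × 0.06 = $119.17
State unemployment insurance (employee share): $1,986.12 × 0.01 = $19.86
Charity payroll deduction: $130.78
Total deductions = $9.93 + $119.17 + $19.86 + $130.78 = $279.74
Net pay = $1,986.12 − $279.74 = $1,706.38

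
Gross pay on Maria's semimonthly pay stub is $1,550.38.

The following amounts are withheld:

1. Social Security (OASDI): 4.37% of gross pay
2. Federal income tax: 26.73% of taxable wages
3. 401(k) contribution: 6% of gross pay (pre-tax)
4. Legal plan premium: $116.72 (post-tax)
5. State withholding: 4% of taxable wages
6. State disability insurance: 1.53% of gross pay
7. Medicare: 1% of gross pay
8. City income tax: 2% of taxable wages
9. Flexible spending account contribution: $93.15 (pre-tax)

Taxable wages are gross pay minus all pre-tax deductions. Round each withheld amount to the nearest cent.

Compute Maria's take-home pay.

$694.02

401(k) contribution: $1,550.38 × 0.06 = $93.02
Flexible spending account contribution: $93.15
Pre-tax total = $93.02 + $93.15 = $186.17
Taxable wages = $1,550.38 − $186.17 = $1,364.21
Federal income tax: $1,364.21 × 0.2673 = $364.65
City income tax: $1,364.21 × 0.02 = $27.28
State withholding: $1,364.21 × 0.04 = $54.57
State disability insurance: $1,550.38 × 0.0153 = $23.72
Social Security (OASDI): $1,550.38 × 0.0437 = $67.75
Medicare: $1,550.38 × 0.01 = $15.50
Legal plan premium: $116.72
Total deductions = $93.02 + $93.15 + $364.65 + $27.28 + $54.57 + $23.72 + $67.75 + $15.50 + $116.72 = $856.36
Net pay = $1,550.38 − $856.36 = $694.02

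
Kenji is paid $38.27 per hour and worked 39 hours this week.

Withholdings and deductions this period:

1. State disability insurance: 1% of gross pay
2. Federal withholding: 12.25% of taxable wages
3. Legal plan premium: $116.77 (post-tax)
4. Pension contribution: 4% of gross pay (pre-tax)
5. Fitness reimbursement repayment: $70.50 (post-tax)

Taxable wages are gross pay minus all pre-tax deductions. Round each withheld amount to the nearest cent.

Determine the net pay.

$1,055.11

Gross pay: 39 × $38.27 = $1,492.53
Pension contribution: $1,492.53 × 0.04 = $59.70
Taxable wages = $1,492.53 − $59.70 = $1,432.83
Federal withholding: $1,432.83 × 0.1225 = $175.52
State disability insurance: $1,492.53 × 0.01 = $14.93
Legal plan premium: $116.77
Fitness reimbursement repayment: $70.50
Total deductions = $59.70 + $175.52 + $14.93 + $116.77 + $70.50 = $437.42
Net pay = $1,492.53 − $437.42 = $1,055.11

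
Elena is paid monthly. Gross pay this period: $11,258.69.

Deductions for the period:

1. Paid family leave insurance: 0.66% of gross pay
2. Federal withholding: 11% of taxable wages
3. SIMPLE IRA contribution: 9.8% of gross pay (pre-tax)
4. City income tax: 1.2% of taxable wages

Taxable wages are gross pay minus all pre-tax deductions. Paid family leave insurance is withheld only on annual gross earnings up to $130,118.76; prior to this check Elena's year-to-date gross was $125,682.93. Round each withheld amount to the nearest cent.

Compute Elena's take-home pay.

$8,887.11

SIMPLE IRA contribution: $11,258.69 × 0.098 = $1,103.35
Taxable wages = $11,258.69 − $1,103.35 = $10,155.34
Federal withholding: $10,155.34 × 0.11 = $1,117.09
City income tax: $10,155.34 × 0.012 = $121.86
Paid family leave insurance: only $130,118.76 − $125,682.93 = $4,435.83 of this check is subject → $4,435.83 × 0.0066 = $29.28
Total deductions = $1,103.35 + $1,117.09 + $121.86 + $29.28 = $2,371.58
Net pay = $11,258.69 − $2,371.58 = $8,887.11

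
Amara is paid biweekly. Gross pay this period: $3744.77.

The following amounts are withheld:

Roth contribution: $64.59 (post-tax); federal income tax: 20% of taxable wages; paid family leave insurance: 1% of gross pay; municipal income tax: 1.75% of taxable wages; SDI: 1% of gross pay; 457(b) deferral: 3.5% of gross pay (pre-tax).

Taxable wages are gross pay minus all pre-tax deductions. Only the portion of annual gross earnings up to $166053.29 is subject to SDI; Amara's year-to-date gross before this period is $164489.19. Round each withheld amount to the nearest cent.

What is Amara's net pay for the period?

$2710.04

457(b) deferral: $3744.77 × 0.035 = $131.07
Taxable wages = $3744.77 − $131.07 = $3613.70
Municipal income tax: $3613.70 × 0.0175 = $63.24
Federal income tax: $3613.70 × 0.2 = $722.74
SDI: only $166053.29 − $164489.19 = $1564.10 of this check is subject → $1564.10 × 0.01 = $15.64
Paid family leave insurance: $3744.77 × 0.01 = $37.45
Roth contribution: $64.59
Total deductions = $131.07 + $63.24 + $722.74 + $15.64 + $37.45 + $64.59 = $1034.73
Net pay = $3744.77 − $1034.73 = $2710.04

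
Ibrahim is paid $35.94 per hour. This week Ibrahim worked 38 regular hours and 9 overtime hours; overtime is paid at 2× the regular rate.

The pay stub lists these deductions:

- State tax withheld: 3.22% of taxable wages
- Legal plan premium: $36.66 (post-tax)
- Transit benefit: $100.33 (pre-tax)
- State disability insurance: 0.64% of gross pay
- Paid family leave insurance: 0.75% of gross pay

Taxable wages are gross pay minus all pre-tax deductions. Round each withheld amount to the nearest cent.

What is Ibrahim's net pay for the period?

Regular pay: 38 × $35.94 = $1,365.72
Overtime pay: 9 × $35.94 × 2 = $646.92
Gross pay = $1,365.72 + $646.92 = $2,012.64
Transit benefit: $100.33
Taxable wages = $2,012.64 − $100.33 = $1,912.31
State tax withheld: $1,912.31 × 0.0322 = $61.58
Paid family leave insurance: $2,012.64 × 0.0075 = $15.09
State disability insurance: $2,012.64 × 0.0064 = $12.88
Legal plan premium: $36.66
Total deductions = $100.33 + $61.58 + $15.09 + $12.88 + $36.66 = $226.54
Net pay = $2,012.64 − $226.54 = $1,786.10

$1,786.10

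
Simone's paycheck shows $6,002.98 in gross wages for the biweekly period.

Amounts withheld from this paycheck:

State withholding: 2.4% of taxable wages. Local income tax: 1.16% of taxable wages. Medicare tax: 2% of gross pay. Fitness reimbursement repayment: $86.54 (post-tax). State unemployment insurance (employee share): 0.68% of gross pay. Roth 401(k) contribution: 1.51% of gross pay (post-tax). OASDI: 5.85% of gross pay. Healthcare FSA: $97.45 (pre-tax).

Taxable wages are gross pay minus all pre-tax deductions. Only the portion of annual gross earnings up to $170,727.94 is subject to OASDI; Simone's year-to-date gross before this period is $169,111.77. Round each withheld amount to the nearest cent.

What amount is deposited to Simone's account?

$5,262.69

Healthcare FSA: $97.45
Taxable wages = $6,002.98 − $97.45 = $5,905.53
Local income tax: $5,905.53 × 0.0116 = $68.50
State withholding: $5,905.53 × 0.024 = $141.73
OASDI: only $170,727.94 − $169,111.77 = $1,616.17 of this check is subject → $1,616.17 × 0.0585 = $94.55
Medicare tax: $6,002.98 × 0.02 = $120.06
State unemployment insurance (employee share): $6,002.98 × 0.0068 = $40.82
Roth 401(k) contribution: $6,002.98 × 0.0151 = $90.64
Fitness reimbursement repayment: $86.54
Total deductions = $97.45 + $68.50 + $141.73 + $94.55 + $120.06 + $40.82 + $90.64 + $86.54 = $740.29
Net pay = $6,002.98 − $740.29 = $5,262.69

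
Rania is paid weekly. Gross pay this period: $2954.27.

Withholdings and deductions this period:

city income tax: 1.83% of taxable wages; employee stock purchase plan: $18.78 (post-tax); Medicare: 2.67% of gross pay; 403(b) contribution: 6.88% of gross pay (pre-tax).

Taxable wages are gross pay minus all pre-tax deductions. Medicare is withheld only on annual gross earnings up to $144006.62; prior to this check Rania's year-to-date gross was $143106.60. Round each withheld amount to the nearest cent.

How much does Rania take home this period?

403(b) contribution: $2954.27 × 0.0688 = $203.25
Taxable wages = $2954.27 − $203.25 = $2751.02
City income tax: $2751.02 × 0.0183 = $50.34
Medicare: only $144006.62 − $143106.60 = $900.02 of this check is subject → $900.02 × 0.0267 = $24.03
Employee stock purchase plan: $18.78
Total deductions = $203.25 + $50.34 + $24.03 + $18.78 = $296.40
Net pay = $2954.27 − $296.40 = $2657.87

$2657.87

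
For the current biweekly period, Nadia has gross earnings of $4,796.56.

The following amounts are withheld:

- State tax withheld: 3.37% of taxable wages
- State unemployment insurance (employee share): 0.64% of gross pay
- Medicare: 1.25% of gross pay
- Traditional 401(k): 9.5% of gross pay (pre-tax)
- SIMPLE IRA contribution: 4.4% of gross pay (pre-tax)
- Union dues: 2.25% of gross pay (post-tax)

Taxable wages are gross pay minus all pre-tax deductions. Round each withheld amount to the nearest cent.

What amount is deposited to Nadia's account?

$3,792.08

SIMPLE IRA contribution: $4,796.56 × 0.044 = $211.05
Traditional 401(k): $4,796.56 × 0.095 = $455.67
Pre-tax total = $211.05 + $455.67 = $666.72
Taxable wages = $4,796.56 − $666.72 = $4,129.84
State tax withheld: $4,129.84 × 0.0337 = $139.18
State unemployment insurance (employee share): $4,796.56 × 0.0064 = $30.70
Medicare: $4,796.56 × 0.0125 = $59.96
Union dues: $4,796.56 × 0.0225 = $107.92
Total deductions = $211.05 + $455.67 + $139.18 + $30.70 + $59.96 + $107.92 = $1,004.48
Net pay = $4,796.56 − $1,004.48 = $3,792.08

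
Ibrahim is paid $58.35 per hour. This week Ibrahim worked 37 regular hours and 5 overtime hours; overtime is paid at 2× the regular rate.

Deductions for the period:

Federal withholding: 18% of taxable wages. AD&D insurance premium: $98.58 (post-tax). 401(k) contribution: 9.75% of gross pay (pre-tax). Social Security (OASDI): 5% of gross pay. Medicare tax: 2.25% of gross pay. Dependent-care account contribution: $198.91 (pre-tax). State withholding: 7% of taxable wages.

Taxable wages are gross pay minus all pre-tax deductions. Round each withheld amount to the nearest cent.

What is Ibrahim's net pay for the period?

$1,409.70

Regular pay: 37 × $58.35 = $2,158.95
Overtime pay: 5 × $58.35 × 2 = $583.50
Gross pay = $2,158.95 + $583.50 = $2,742.45
Dependent-care account contribution: $198.91
401(k) contribution: $2,742.45 × 0.0975 = $267.39
Pre-tax total = $198.91 + $267.39 = $466.30
Taxable wages = $2,742.45 − $466.30 = $2,276.15
State withholding: $2,276.15 × 0.07 = $159.33
Federal withholding: $2,276.15 × 0.18 = $409.71
Medicare tax: $2,742.45 × 0.0225 = $61.71
Social Security (OASDI): $2,742.45 × 0.05 = $137.12
AD&D insurance premium: $98.58
Total deductions = $198.91 + $267.39 + $159.33 + $409.71 + $61.71 + $137.12 + $98.58 = $1,332.75
Net pay = $2,742.45 − $1,332.75 = $1,409.70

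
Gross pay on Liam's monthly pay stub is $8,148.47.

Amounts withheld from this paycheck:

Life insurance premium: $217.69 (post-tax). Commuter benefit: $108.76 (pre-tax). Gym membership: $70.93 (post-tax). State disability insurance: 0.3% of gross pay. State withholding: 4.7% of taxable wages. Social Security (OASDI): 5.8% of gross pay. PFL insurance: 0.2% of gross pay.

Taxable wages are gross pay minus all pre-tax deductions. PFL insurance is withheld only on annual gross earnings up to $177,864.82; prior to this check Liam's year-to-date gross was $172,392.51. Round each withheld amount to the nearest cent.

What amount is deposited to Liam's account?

Commuter benefit: $108.76
Taxable wages = $8,148.47 − $108.76 = $8,039.71
State withholding: $8,039.71 × 0.047 = $377.87
PFL insurance: only $177,864.82 − $172,392.51 = $5,472.31 of this check is subject → $5,472.31 × 0.002 = $10.94
Social Security (OASDI): $8,148.47 × 0.058 = $472.61
State disability insurance: $8,148.47 × 0.003 = $24.45
Gym membership: $70.93
Life insurance premium: $217.69
Total deductions = $108.76 + $377.87 + $10.94 + $472.61 + $24.45 + $70.93 + $217.69 = $1,283.25
Net pay = $8,148.47 − $1,283.25 = $6,865.22

$6,865.22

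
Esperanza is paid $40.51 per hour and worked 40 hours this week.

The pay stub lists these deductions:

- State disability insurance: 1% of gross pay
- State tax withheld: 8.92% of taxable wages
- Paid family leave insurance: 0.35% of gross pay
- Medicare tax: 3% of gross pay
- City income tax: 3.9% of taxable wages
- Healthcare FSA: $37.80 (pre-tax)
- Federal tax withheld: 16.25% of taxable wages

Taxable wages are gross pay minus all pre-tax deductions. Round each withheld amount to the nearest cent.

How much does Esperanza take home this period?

Gross pay: 40 × $40.51 = $1620.40
Healthcare FSA: $37.80
Taxable wages = $1620.40 − $37.80 = $1582.60
City income tax: $1582.60 × 0.039 = $61.72
Federal tax withheld: $1582.60 × 0.1625 = $257.17
State tax withheld: $1582.60 × 0.0892 = $141.17
Medicare tax: $1620.40 × 0.03 = $48.61
State disability insurance: $1620.40 × 0.01 = $16.20
Paid family leave insurance: $1620.40 × 0.0035 = $5.67
Total deductions = $37.80 + $61.72 + $257.17 + $141.17 + $48.61 + $16.20 + $5.67 = $568.34
Net pay = $1620.40 − $568.34 = $1052.06

$1052.06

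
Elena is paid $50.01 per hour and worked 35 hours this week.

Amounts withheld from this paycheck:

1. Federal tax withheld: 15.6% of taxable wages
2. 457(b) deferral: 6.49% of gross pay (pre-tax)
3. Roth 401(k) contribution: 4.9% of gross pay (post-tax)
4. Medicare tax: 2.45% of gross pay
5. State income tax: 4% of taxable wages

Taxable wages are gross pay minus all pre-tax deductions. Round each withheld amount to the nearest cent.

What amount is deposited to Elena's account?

$1,187.30

Gross pay: 35 × $50.01 = $1,750.35
457(b) deferral: $1,750.35 × 0.0649 = $113.60
Taxable wages = $1,750.35 − $113.60 = $1,636.75
Federal tax withheld: $1,636.75 × 0.156 = $255.33
State income tax: $1,636.75 × 0.04 = $65.47
Medicare tax: $1,750.35 × 0.0245 = $42.88
Roth 401(k) contribution: $1,750.35 × 0.049 = $85.77
Total deductions = $113.60 + $255.33 + $65.47 + $42.88 + $85.77 = $563.05
Net pay = $1,750.35 − $563.05 = $1,187.30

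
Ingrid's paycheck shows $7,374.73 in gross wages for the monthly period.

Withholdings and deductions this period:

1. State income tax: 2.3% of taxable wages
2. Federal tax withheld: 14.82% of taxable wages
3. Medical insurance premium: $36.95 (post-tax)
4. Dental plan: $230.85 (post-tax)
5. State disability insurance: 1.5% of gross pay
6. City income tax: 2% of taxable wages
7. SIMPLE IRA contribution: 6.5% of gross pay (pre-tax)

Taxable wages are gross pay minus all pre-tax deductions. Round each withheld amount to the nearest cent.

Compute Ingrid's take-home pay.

$5,198.56

SIMPLE IRA contribution: $7,374.73 × 0.065 = $479.36
Taxable wages = $7,374.73 − $479.36 = $6,895.37
Federal tax withheld: $6,895.37 × 0.1482 = $1,021.89
State income tax: $6,895.37 × 0.023 = $158.59
City income tax: $6,895.37 × 0.02 = $137.91
State disability insurance: $7,374.73 × 0.015 = $110.62
Medical insurance premium: $36.95
Dental plan: $230.85
Total deductions = $479.36 + $1,021.89 + $158.59 + $137.91 + $110.62 + $36.95 + $230.85 = $2,176.17
Net pay = $7,374.73 − $2,176.17 = $5,198.56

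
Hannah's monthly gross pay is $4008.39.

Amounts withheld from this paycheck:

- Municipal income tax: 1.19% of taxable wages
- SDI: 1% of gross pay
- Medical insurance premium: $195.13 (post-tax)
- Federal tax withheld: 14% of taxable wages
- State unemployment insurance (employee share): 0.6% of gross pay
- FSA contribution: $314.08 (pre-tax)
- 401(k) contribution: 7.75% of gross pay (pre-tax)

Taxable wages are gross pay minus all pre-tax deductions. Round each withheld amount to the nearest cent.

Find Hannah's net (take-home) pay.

$2610.42

401(k) contribution: $4008.39 × 0.0775 = $310.65
FSA contribution: $314.08
Pre-tax total = $310.65 + $314.08 = $624.73
Taxable wages = $4008.39 − $624.73 = $3383.66
Municipal income tax: $3383.66 × 0.0119 = $40.27
Federal tax withheld: $3383.66 × 0.14 = $473.71
SDI: $4008.39 × 0.01 = $40.08
State unemployment insurance (employee share): $4008.39 × 0.006 = $24.05
Medical insurance premium: $195.13
Total deductions = $310.65 + $314.08 + $40.27 + $473.71 + $40.08 + $24.05 + $195.13 = $1397.97
Net pay = $4008.39 − $1397.97 = $2610.42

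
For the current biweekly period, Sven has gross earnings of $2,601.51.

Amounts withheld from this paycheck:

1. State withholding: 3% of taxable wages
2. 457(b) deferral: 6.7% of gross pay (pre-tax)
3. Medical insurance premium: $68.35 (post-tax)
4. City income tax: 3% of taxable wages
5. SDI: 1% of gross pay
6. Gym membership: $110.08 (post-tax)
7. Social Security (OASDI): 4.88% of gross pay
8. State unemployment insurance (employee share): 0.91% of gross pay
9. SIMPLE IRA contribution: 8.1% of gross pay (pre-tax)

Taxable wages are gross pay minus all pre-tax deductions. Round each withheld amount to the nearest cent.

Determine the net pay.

457(b) deferral: $2,601.51 × 0.067 = $174.30
SIMPLE IRA contribution: $2,601.51 × 0.081 = $210.72
Pre-tax total = $174.30 + $210.72 = $385.02
Taxable wages = $2,601.51 − $385.02 = $2,216.49
State withholding: $2,216.49 × 0.03 = $66.49
City income tax: $2,216.49 × 0.03 = $66.49
Social Security (OASDI): $2,601.51 × 0.0488 = $126.95
State unemployment insurance (employee share): $2,601.51 × 0.0091 = $23.67
SDI: $2,601.51 × 0.01 = $26.02
Medical insurance premium: $68.35
Gym membership: $110.08
Total deductions = $174.30 + $210.72 + $66.49 + $66.49 + $126.95 + $23.67 + $26.02 + $68.35 + $110.08 = $873.07
Net pay = $2,601.51 − $873.07 = $1,728.44

$1,728.44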